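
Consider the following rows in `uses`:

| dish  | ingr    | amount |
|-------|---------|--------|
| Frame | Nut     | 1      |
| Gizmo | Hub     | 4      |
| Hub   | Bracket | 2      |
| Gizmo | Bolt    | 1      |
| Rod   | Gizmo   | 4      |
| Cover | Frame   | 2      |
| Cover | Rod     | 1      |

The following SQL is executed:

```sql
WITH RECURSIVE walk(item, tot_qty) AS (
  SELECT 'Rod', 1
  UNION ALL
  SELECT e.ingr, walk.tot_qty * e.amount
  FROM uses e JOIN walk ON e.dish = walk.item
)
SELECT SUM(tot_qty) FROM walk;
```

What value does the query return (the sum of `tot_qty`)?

Base: (Rod, tot_qty=1).
Iteration 1: components of {Rod} -> Gizmo = 1*4 = 4.
Iteration 2: components of {Gizmo} -> Bolt = 4*1 = 4, Hub = 4*4 = 16.
Iteration 3: components of {Bolt,Hub} -> Bracket = 16*2 = 32.
Iteration 4: no further components; recursion stops.
SUM(tot_qty) = 1 + 4 + 16 + 4 + 32 = 57.

57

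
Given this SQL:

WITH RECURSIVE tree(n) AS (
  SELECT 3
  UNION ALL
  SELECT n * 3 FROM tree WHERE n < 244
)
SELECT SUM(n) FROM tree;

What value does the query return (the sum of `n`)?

Base: n=3.
Iteration 1: 3 < 244 holds -> n = 3 * 3 = 9.
Iteration 2: 9 < 244 holds -> n = 9 * 3 = 27.
Iteration 3: 27 < 244 holds -> n = 27 * 3 = 81.
Iteration 4: 81 < 244 holds -> n = 81 * 3 = 243.
Iteration 5: 243 < 244 holds -> n = 243 * 3 = 729.
Iteration 6: 729 < 244 fails; recursion stops.
SUM(n) = 3 + 9 + 27 + 81 + 243 + 729 = 1092.

1092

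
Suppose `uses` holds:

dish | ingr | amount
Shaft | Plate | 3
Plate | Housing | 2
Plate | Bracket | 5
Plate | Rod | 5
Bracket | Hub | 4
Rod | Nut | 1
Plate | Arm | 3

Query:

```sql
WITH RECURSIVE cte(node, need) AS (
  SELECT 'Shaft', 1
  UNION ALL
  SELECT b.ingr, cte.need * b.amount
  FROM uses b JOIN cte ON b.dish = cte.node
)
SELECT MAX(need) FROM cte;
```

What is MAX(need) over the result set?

60

Base: (Shaft, need=1).
Iteration 1: components of {Shaft} -> Plate = 1*3 = 3.
Iteration 2: components of {Plate} -> Arm = 3*3 = 9, Bracket = 3*5 = 15, Housing = 3*2 = 6, Rod = 3*5 = 15.
Iteration 3: components of {Arm,Bracket,Housing,Rod} -> Hub = 15*4 = 60, Nut = 15*1 = 15.
Iteration 4: no further components; recursion stops.
need values: 1, 3, 6, 15, 15, 9, 60, 15; the maximum is 60.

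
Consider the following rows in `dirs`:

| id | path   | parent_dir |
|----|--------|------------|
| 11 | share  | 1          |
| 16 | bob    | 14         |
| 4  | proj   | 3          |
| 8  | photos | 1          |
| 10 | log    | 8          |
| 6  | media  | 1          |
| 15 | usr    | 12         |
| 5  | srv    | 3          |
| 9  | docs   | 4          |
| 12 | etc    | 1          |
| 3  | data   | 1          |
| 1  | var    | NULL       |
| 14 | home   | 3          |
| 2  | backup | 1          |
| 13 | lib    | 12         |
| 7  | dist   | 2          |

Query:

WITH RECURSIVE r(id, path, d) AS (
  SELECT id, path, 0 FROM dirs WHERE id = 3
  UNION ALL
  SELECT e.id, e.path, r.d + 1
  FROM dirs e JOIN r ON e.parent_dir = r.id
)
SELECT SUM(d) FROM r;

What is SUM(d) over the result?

Base: id=3 (data) at d 0.
Iteration 1: rows with parent_dir in {3} -> proj (id 4, d 1), srv (id 5, d 1), home (id 14, d 1).
Iteration 2: rows with parent_dir in {4,5,14} -> docs (id 9, d 2), bob (id 16, d 2).
Iteration 3: no rows with parent_dir in {9,16}; recursion stops.
SUM(d) = 0 + 1 + 1 + 1 + 2 + 2 = 7.

7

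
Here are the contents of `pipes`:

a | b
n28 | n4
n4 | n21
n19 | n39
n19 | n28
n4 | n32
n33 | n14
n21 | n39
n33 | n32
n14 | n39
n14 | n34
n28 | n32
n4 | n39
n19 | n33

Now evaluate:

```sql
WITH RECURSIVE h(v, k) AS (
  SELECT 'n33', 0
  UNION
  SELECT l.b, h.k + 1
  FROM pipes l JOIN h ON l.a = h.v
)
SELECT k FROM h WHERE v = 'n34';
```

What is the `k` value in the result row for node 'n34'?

2

Base: (n33, k=0).
Iteration 1: edges from {n33} -> (n14, k=1), (n32, k=1).
Iteration 2: edges from {n14,n32} -> (n34, k=2), (n39, k=2).
Iteration 3: no outgoing edges from {n34,n39}; recursion stops.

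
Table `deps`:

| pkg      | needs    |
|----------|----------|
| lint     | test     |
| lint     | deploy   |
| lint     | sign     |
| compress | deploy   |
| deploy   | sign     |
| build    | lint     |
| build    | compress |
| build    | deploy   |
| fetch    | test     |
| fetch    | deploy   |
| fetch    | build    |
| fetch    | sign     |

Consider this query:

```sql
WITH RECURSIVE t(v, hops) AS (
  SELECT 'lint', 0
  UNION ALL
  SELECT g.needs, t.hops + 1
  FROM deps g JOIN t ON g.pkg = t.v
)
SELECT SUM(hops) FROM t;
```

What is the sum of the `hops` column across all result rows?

Base: (lint, hops=0).
Iteration 1: edges from {lint} -> (deploy, hops=1), (sign, hops=1), (test, hops=1).
Iteration 2: edges from {deploy,sign,test} -> (sign, hops=2).
Iteration 3: no outgoing edges from {sign}; recursion stops.
SUM(hops) = 0 + 1 + 1 + 1 + 2 = 5.

5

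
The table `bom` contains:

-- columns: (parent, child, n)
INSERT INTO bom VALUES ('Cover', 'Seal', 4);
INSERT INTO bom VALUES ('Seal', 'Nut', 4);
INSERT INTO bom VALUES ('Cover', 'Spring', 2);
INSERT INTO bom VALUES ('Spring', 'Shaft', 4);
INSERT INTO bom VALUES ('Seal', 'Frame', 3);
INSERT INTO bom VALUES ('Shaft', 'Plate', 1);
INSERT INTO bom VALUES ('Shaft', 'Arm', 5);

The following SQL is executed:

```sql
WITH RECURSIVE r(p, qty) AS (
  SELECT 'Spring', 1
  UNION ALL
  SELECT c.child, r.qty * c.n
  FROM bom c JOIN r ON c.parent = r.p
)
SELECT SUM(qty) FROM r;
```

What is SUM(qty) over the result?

Base: (Spring, qty=1).
Iteration 1: components of {Spring} -> Shaft = 1*4 = 4.
Iteration 2: components of {Shaft} -> Arm = 4*5 = 20, Plate = 4*1 = 4.
Iteration 3: no further components; recursion stops.
SUM(qty) = 1 + 4 + 4 + 20 = 29.

29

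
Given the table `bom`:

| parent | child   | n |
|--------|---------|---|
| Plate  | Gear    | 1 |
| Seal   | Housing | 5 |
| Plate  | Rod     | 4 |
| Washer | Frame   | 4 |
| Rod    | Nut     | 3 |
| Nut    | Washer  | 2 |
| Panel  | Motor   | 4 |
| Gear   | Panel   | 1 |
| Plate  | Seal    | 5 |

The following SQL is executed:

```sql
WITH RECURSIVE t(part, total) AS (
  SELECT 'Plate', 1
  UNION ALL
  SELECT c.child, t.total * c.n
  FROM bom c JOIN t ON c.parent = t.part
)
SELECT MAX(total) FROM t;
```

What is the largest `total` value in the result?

96

Base: (Plate, total=1).
Iteration 1: components of {Plate} -> Gear = 1*1 = 1, Rod = 1*4 = 4, Seal = 1*5 = 5.
Iteration 2: components of {Gear,Rod,Seal} -> Housing = 5*5 = 25, Nut = 4*3 = 12, Panel = 1*1 = 1.
Iteration 3: components of {Housing,Nut,Panel} -> Motor = 1*4 = 4, Washer = 12*2 = 24.
Iteration 4: components of {Motor,Washer} -> Frame = 24*4 = 96.
Iteration 5: no further components; recursion stops.
total values: 1, 1, 4, 5, 1, 12, 25, 4, 24, 96; the maximum is 96.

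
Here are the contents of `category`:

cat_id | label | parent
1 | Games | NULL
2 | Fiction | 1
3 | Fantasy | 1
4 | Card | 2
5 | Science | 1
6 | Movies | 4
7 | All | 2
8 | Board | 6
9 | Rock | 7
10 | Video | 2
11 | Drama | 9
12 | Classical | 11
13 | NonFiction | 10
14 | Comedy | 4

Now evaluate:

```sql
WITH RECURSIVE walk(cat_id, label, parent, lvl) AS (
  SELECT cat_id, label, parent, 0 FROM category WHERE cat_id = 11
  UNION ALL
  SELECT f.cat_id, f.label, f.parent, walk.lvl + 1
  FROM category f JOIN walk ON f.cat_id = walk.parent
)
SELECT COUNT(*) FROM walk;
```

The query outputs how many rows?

Base: cat_id=11 (Drama), parent=9, lvl 0.
Iteration 1: join on cat_id=9 -> Rock (id 9, parent=7, lvl 1).
Iteration 2: join on cat_id=7 -> All (id 7, parent=2, lvl 2).
Iteration 3: join on cat_id=2 -> Fiction (id 2, parent=1, lvl 3).
Iteration 4: join on cat_id=1 -> Games (id 1, parent=NULL, lvl 4).
Iteration 5: parent is NULL; no match; recursion stops.
Total rows emitted: 5.

5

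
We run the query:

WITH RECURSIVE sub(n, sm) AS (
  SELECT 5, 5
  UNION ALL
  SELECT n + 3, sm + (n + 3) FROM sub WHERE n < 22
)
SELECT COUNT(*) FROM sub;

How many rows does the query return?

Base: n=5, sm=5.
Iteration 1: 5 < 22 holds -> n = 5 + 3 = 8, sm = 5 + 8 = 13.
Iteration 2: 8 < 22 holds -> n = 8 + 3 = 11, sm = 13 + 11 = 24.
Iteration 3: 11 < 22 holds -> n = 11 + 3 = 14, sm = 24 + 14 = 38.
Iteration 4: 14 < 22 holds -> n = 14 + 3 = 17, sm = 38 + 17 = 55.
Iteration 5: 17 < 22 holds -> n = 17 + 3 = 20, sm = 55 + 20 = 75.
Iteration 6: 20 < 22 holds -> n = 20 + 3 = 23, sm = 75 + 23 = 98.
Iteration 7: 23 < 22 fails; recursion stops.
Total rows emitted: 7.

7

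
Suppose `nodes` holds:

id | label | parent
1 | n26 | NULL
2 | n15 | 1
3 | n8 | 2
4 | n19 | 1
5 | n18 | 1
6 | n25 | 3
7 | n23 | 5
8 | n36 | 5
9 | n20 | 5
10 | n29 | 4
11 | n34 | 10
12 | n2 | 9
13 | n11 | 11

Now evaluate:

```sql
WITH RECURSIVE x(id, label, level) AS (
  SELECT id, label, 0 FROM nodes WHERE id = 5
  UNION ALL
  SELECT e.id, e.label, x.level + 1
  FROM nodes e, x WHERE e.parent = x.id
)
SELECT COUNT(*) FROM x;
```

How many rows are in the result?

5

Base: id=5 (n18) at level 0.
Iteration 1: rows with parent in {5} -> n23 (id 7, level 1), n36 (id 8, level 1), n20 (id 9, level 1).
Iteration 2: rows with parent in {7,8,9} -> n2 (id 12, level 2).
Iteration 3: no rows with parent in {12}; recursion stops.
Total rows emitted: 5.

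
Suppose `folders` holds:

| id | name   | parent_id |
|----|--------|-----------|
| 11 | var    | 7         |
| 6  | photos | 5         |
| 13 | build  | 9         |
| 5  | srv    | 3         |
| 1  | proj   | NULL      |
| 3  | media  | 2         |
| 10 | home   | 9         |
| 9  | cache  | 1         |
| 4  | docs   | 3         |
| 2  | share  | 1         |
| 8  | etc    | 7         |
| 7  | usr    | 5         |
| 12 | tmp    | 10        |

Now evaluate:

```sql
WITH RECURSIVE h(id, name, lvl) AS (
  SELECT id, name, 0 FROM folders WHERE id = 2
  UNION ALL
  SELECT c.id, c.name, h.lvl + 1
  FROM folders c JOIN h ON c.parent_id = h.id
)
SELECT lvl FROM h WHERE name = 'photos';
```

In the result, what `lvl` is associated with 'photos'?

3

Base: id=2 (share) at lvl 0.
Iteration 1: rows with parent_id in {2} -> media (id 3, lvl 1).
Iteration 2: rows with parent_id in {3} -> docs (id 4, lvl 2), srv (id 5, lvl 2).
Iteration 3: rows with parent_id in {4,5} -> photos (id 6, lvl 3), usr (id 7, lvl 3).
Iteration 4: rows with parent_id in {6,7} -> etc (id 8, lvl 4), var (id 11, lvl 4).
Iteration 5: no rows with parent_id in {8,11}; recursion stops.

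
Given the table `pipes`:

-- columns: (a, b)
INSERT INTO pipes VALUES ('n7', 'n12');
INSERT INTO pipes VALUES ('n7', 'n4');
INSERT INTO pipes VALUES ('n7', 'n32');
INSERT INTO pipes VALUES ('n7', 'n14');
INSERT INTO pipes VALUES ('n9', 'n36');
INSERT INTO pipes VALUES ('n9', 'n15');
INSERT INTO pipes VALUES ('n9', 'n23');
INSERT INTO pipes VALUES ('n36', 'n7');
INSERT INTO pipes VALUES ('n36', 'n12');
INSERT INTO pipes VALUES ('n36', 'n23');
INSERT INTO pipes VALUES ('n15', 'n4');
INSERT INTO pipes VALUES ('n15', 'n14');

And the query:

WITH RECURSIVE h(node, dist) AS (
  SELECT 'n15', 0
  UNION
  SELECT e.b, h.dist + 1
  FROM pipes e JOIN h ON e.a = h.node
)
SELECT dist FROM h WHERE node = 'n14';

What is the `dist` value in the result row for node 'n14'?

Base: (n15, dist=0).
Iteration 1: edges from {n15} -> (n14, dist=1), (n4, dist=1).
Iteration 2: no outgoing edges from {n14,n4}; recursion stops.

1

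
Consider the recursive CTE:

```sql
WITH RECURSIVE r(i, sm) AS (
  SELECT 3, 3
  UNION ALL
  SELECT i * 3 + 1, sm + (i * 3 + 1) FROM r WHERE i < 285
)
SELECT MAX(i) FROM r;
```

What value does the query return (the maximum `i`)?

Base: i=3, sm=3.
Iteration 1: 3 < 285 holds -> i = 3 * 3 + 1 = 10, sm = 3 + 10 = 13.
Iteration 2: 10 < 285 holds -> i = 10 * 3 + 1 = 31, sm = 13 + 31 = 44.
Iteration 3: 31 < 285 holds -> i = 31 * 3 + 1 = 94, sm = 44 + 94 = 138.
Iteration 4: 94 < 285 holds -> i = 94 * 3 + 1 = 283, sm = 138 + 283 = 421.
Iteration 5: 283 < 285 holds -> i = 283 * 3 + 1 = 850, sm = 421 + 850 = 1271.
Iteration 6: 850 < 285 fails; recursion stops.
i values: 3, 10, 31, 94, 283, 850; the maximum is 850.

850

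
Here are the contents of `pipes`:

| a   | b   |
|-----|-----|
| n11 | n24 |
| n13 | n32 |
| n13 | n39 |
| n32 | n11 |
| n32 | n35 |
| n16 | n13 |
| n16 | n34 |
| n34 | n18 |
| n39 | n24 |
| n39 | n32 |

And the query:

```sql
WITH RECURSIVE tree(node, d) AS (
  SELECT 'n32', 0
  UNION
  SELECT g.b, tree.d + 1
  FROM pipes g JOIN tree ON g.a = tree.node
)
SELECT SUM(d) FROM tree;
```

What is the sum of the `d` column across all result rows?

4

Base: (n32, d=0).
Iteration 1: edges from {n32} -> (n11, d=1), (n35, d=1).
Iteration 2: edges from {n11,n35} -> (n24, d=2).
Iteration 3: no outgoing edges from {n24}; recursion stops.
SUM(d) = 0 + 1 + 1 + 2 = 4.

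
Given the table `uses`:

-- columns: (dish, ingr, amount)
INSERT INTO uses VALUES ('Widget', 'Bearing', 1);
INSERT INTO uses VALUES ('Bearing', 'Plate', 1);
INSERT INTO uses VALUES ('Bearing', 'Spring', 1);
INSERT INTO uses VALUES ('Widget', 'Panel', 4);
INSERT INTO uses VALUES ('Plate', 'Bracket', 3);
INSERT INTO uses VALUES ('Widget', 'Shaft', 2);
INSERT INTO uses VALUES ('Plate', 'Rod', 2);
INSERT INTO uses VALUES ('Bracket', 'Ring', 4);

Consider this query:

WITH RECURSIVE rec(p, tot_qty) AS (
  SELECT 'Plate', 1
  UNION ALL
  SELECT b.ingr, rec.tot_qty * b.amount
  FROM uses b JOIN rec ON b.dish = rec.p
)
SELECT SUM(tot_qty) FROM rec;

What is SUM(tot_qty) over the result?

18

Base: (Plate, tot_qty=1).
Iteration 1: components of {Plate} -> Bracket = 1*3 = 3, Rod = 1*2 = 2.
Iteration 2: components of {Bracket,Rod} -> Ring = 3*4 = 12.
Iteration 3: no further components; recursion stops.
SUM(tot_qty) = 1 + 3 + 2 + 12 = 18.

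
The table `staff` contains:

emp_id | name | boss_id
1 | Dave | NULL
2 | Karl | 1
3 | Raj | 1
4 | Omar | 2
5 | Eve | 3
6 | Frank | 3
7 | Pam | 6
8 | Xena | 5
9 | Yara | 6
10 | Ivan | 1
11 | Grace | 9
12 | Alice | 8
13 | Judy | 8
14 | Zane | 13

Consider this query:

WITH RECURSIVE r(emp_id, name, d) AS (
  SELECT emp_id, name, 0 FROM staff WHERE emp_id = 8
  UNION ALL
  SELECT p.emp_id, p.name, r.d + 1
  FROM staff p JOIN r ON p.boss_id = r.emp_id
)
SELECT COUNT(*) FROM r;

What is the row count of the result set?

4

Base: emp_id=8 (Xena) at d 0.
Iteration 1: rows with boss_id in {8} -> Alice (id 12, d 1), Judy (id 13, d 1).
Iteration 2: rows with boss_id in {12,13} -> Zane (id 14, d 2).
Iteration 3: no rows with boss_id in {14}; recursion stops.
Total rows emitted: 4.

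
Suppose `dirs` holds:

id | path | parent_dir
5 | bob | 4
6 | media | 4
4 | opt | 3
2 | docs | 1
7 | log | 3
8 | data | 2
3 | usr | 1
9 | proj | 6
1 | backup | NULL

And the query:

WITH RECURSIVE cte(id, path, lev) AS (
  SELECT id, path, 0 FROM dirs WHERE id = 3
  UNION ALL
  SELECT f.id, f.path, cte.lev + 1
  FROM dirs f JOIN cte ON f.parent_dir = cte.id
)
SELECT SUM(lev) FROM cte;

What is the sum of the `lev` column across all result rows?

9

Base: id=3 (usr) at lev 0.
Iteration 1: rows with parent_dir in {3} -> opt (id 4, lev 1), log (id 7, lev 1).
Iteration 2: rows with parent_dir in {4,7} -> bob (id 5, lev 2), media (id 6, lev 2).
Iteration 3: rows with parent_dir in {5,6} -> proj (id 9, lev 3).
Iteration 4: no rows with parent_dir in {9}; recursion stops.
SUM(lev) = 0 + 1 + 1 + 2 + 2 + 3 = 9.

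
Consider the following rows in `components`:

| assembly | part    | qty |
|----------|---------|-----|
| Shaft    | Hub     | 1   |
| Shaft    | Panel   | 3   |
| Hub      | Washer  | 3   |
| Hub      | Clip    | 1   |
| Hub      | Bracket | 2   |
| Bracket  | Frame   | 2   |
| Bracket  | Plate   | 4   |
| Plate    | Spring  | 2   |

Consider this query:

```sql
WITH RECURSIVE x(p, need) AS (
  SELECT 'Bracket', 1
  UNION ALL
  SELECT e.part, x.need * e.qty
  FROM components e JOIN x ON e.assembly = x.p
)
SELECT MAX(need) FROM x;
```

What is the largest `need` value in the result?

8

Base: (Bracket, need=1).
Iteration 1: components of {Bracket} -> Frame = 1*2 = 2, Plate = 1*4 = 4.
Iteration 2: components of {Frame,Plate} -> Spring = 4*2 = 8.
Iteration 3: no further components; recursion stops.
need values: 1, 2, 4, 8; the maximum is 8.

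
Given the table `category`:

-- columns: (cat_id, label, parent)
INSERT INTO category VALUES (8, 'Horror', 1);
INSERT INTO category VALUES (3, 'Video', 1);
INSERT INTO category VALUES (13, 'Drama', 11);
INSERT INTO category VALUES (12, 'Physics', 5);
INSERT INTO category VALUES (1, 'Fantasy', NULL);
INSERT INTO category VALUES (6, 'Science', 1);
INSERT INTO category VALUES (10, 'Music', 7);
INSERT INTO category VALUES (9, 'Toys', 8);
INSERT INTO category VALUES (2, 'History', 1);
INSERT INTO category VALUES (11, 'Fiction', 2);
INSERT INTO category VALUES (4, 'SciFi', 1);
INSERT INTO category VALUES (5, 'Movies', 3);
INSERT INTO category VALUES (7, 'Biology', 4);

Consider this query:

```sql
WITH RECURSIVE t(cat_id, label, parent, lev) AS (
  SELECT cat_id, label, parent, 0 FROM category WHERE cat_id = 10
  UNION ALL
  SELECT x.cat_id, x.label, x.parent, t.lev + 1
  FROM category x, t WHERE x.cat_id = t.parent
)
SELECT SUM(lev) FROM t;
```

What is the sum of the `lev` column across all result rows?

6

Base: cat_id=10 (Music), parent=7, lev 0.
Iteration 1: join on cat_id=7 -> Biology (id 7, parent=4, lev 1).
Iteration 2: join on cat_id=4 -> SciFi (id 4, parent=1, lev 2).
Iteration 3: join on cat_id=1 -> Fantasy (id 1, parent=NULL, lev 3).
Iteration 4: parent is NULL; no match; recursion stops.
SUM(lev) = 0 + 1 + 2 + 3 = 6.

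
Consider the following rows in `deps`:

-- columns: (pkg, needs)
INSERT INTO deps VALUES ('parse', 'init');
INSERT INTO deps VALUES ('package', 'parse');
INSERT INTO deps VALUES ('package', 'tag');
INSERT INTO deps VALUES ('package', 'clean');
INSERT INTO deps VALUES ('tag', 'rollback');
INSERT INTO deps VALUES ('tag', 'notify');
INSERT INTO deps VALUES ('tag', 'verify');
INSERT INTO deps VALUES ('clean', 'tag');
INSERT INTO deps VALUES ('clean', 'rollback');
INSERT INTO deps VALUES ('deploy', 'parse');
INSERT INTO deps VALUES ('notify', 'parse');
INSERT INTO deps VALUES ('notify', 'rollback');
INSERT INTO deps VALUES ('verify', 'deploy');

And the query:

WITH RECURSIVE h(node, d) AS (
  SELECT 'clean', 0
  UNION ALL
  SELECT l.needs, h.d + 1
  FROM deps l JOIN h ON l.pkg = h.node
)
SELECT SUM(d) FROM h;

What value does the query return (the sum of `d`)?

Base: (clean, d=0).
Iteration 1: edges from {clean} -> (rollback, d=1), (tag, d=1).
Iteration 2: edges from {rollback,tag} -> (notify, d=2), (rollback, d=2), (verify, d=2).
Iteration 3: edges from {notify,rollback,verify} -> (deploy, d=3), (parse, d=3), (rollback, d=3).
Iteration 4: edges from {deploy,parse,rollback} -> (init, d=4), (parse, d=4).
Iteration 5: edges from {init,parse} -> (init, d=5).
Iteration 6: no outgoing edges from {init}; recursion stops.
SUM(d) = 0 + 1 + 1 + 2 + 2 + 2 + 3 + 3 + 3 + 4 + 4 + 5 = 30.

30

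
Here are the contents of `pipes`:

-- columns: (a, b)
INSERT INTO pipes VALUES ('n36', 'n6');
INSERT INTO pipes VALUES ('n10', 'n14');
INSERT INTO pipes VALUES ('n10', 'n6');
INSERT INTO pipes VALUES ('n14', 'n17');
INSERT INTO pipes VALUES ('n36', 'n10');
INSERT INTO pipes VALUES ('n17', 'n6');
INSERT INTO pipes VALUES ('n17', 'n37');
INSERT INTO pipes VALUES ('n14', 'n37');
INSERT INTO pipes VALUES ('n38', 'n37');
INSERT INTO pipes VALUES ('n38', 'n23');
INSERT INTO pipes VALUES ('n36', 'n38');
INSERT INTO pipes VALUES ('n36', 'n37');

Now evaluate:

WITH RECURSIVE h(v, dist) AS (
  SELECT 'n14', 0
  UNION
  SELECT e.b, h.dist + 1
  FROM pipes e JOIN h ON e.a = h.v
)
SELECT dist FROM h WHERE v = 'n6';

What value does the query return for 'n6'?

2

Base: (n14, dist=0).
Iteration 1: edges from {n14} -> (n17, dist=1), (n37, dist=1).
Iteration 2: edges from {n17,n37} -> (n37, dist=2), (n6, dist=2).
Iteration 3: no outgoing edges from {n37,n6}; recursion stops.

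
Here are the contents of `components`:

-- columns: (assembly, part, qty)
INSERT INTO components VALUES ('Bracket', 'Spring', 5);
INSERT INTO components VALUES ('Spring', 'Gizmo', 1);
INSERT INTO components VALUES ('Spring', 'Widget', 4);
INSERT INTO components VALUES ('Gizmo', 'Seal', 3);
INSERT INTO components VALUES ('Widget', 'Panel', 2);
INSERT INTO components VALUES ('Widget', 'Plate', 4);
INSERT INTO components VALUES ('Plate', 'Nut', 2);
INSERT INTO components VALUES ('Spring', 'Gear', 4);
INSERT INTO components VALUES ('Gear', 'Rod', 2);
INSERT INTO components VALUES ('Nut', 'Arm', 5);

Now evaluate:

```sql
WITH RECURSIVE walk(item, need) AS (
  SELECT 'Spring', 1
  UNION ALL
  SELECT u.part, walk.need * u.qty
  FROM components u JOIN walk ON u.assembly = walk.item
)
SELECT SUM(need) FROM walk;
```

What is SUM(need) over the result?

Base: (Spring, need=1).
Iteration 1: components of {Spring} -> Gear = 1*4 = 4, Gizmo = 1*1 = 1, Widget = 1*4 = 4.
Iteration 2: components of {Gear,Gizmo,Widget} -> Panel = 4*2 = 8, Plate = 4*4 = 16, Rod = 4*2 = 8, Seal = 1*3 = 3.
Iteration 3: components of {Panel,Plate,Rod,Seal} -> Nut = 16*2 = 32.
Iteration 4: components of {Nut} -> Arm = 32*5 = 160.
Iteration 5: no further components; recursion stops.
SUM(need) = 1 + 1 + 4 + 4 + 3 + 8 + 16 + 8 + 32 + 160 = 237.

237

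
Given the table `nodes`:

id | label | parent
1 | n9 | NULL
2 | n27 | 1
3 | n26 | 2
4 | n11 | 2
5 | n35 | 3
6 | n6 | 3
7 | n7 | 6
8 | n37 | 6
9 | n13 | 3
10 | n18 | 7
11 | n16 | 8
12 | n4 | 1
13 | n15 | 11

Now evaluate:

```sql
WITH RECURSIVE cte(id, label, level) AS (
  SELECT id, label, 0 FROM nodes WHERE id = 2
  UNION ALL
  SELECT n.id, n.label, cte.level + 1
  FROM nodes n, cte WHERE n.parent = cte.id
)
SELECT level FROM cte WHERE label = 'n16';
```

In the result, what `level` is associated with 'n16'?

Base: id=2 (n27) at level 0.
Iteration 1: rows with parent in {2} -> n26 (id 3, level 1), n11 (id 4, level 1).
Iteration 2: rows with parent in {3,4} -> n35 (id 5, level 2), n6 (id 6, level 2), n13 (id 9, level 2).
Iteration 3: rows with parent in {5,6,9} -> n7 (id 7, level 3), n37 (id 8, level 3).
Iteration 4: rows with parent in {7,8} -> n18 (id 10, level 4), n16 (id 11, level 4).
Iteration 5: rows with parent in {10,11} -> n15 (id 13, level 5).
Iteration 6: no rows with parent in {13}; recursion stops.

4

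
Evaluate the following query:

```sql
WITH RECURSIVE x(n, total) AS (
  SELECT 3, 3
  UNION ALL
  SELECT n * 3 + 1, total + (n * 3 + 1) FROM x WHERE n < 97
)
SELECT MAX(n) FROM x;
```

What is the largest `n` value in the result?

Base: n=3, total=3.
Iteration 1: 3 < 97 holds -> n = 3 * 3 + 1 = 10, total = 3 + 10 = 13.
Iteration 2: 10 < 97 holds -> n = 10 * 3 + 1 = 31, total = 13 + 31 = 44.
Iteration 3: 31 < 97 holds -> n = 31 * 3 + 1 = 94, total = 44 + 94 = 138.
Iteration 4: 94 < 97 holds -> n = 94 * 3 + 1 = 283, total = 138 + 283 = 421.
Iteration 5: 283 < 97 fails; recursion stops.
n values: 3, 10, 31, 94, 283; the maximum is 283.

283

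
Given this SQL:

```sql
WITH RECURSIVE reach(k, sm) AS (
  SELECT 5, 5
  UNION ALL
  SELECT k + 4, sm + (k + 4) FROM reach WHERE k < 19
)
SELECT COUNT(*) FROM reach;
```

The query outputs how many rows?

5

Base: k=5, sm=5.
Iteration 1: 5 < 19 holds -> k = 5 + 4 = 9, sm = 5 + 9 = 14.
Iteration 2: 9 < 19 holds -> k = 9 + 4 = 13, sm = 14 + 13 = 27.
Iteration 3: 13 < 19 holds -> k = 13 + 4 = 17, sm = 27 + 17 = 44.
Iteration 4: 17 < 19 holds -> k = 17 + 4 = 21, sm = 44 + 21 = 65.
Iteration 5: 21 < 19 fails; recursion stops.
Total rows emitted: 5.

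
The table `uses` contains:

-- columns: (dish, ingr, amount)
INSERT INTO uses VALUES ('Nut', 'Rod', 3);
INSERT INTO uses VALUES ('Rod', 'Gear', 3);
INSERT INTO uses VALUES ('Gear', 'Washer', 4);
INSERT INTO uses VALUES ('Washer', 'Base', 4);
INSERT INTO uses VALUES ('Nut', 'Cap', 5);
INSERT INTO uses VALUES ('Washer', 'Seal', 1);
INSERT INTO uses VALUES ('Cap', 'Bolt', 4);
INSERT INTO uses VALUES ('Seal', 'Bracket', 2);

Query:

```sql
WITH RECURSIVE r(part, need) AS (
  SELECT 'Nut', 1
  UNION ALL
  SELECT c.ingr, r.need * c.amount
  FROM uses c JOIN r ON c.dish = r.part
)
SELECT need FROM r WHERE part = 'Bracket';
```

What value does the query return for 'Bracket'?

Base: (Nut, need=1).
Iteration 1: components of {Nut} -> Cap = 1*5 = 5, Rod = 1*3 = 3.
Iteration 2: components of {Cap,Rod} -> Bolt = 5*4 = 20, Gear = 3*3 = 9.
Iteration 3: components of {Bolt,Gear} -> Washer = 9*4 = 36.
Iteration 4: components of {Washer} -> Base = 36*4 = 144, Seal = 36*1 = 36.
Iteration 5: components of {Base,Seal} -> Bracket = 36*2 = 72.
Iteration 6: no further components; recursion stops.

72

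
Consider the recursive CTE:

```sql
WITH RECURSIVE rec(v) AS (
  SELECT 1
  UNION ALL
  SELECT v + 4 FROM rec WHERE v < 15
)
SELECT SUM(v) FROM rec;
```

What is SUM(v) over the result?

Base: v=1.
Iteration 1: 1 < 15 holds -> v = 1 + 4 = 5.
Iteration 2: 5 < 15 holds -> v = 5 + 4 = 9.
Iteration 3: 9 < 15 holds -> v = 9 + 4 = 13.
Iteration 4: 13 < 15 holds -> v = 13 + 4 = 17.
Iteration 5: 17 < 15 fails; recursion stops.
SUM(v) = 1 + 5 + 9 + 13 + 17 = 45.

45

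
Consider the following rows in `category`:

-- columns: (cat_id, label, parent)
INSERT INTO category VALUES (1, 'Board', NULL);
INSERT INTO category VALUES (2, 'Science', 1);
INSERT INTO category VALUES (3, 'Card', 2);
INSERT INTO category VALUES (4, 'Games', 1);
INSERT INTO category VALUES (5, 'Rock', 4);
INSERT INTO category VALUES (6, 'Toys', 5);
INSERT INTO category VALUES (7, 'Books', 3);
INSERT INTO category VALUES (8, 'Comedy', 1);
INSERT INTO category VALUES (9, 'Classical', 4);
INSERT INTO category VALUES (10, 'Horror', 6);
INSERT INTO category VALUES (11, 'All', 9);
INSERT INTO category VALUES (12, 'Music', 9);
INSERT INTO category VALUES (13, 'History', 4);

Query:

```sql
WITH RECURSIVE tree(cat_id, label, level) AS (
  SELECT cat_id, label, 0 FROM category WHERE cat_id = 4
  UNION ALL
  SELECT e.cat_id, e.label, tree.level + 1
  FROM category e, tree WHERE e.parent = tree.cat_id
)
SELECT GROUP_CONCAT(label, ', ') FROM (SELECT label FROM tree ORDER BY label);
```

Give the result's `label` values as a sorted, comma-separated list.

Base: cat_id=4 (Games) at level 0.
Iteration 1: rows with parent in {4} -> Rock (id 5, level 1), Classical (id 9, level 1), History (id 13, level 1).
Iteration 2: rows with parent in {5,9,13} -> Toys (id 6, level 2), All (id 11, level 2), Music (id 12, level 2).
Iteration 3: rows with parent in {6,11,12} -> Horror (id 10, level 3).
Iteration 4: no rows with parent in {10}; recursion stops.

All, Classical, Games, History, Horror, Music, Rock, Toys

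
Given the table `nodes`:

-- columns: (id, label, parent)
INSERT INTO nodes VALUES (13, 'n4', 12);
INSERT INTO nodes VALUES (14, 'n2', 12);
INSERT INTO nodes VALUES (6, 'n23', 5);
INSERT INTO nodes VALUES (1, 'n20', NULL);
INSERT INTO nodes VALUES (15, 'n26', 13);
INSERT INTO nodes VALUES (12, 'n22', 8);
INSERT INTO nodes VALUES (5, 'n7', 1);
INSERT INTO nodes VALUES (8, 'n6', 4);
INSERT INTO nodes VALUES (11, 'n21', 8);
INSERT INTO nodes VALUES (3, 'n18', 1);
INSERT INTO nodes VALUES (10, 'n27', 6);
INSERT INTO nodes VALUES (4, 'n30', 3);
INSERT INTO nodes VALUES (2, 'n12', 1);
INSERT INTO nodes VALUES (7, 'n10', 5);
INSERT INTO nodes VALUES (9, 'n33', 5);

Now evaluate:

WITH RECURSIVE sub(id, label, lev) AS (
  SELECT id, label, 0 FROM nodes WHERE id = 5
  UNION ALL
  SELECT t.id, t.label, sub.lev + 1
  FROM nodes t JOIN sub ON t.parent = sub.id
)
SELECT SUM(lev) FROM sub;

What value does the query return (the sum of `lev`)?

5

Base: id=5 (n7) at lev 0.
Iteration 1: rows with parent in {5} -> n23 (id 6, lev 1), n10 (id 7, lev 1), n33 (id 9, lev 1).
Iteration 2: rows with parent in {6,7,9} -> n27 (id 10, lev 2).
Iteration 3: no rows with parent in {10}; recursion stops.
SUM(lev) = 0 + 1 + 1 + 1 + 2 = 5.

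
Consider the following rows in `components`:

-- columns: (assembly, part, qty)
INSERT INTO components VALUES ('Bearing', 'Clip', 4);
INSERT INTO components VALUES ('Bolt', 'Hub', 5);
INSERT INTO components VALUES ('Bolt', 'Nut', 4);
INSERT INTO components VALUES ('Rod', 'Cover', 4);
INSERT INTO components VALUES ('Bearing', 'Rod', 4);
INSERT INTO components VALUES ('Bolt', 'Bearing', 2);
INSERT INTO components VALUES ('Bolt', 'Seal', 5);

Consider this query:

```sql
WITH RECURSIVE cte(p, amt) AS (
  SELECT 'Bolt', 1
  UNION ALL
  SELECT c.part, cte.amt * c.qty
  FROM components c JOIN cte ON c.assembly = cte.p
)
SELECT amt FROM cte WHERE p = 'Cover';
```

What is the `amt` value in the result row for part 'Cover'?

32

Base: (Bolt, amt=1).
Iteration 1: components of {Bolt} -> Bearing = 1*2 = 2, Hub = 1*5 = 5, Nut = 1*4 = 4, Seal = 1*5 = 5.
Iteration 2: components of {Bearing,Hub,Nut,Seal} -> Clip = 2*4 = 8, Rod = 2*4 = 8.
Iteration 3: components of {Clip,Rod} -> Cover = 8*4 = 32.
Iteration 4: no further components; recursion stops.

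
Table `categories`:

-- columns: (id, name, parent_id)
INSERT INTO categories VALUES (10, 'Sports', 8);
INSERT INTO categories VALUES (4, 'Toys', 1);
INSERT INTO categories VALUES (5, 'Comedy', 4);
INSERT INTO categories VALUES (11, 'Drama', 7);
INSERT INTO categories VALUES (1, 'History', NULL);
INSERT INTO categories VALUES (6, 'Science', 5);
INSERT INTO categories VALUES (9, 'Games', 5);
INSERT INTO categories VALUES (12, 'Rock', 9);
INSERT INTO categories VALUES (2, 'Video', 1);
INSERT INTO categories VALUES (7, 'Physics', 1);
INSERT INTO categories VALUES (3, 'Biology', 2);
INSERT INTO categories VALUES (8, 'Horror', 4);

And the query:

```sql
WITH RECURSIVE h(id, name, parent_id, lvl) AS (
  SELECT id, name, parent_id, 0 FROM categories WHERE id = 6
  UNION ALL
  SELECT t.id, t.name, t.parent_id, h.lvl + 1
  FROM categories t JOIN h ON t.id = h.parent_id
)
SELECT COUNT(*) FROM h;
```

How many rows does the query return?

4

Base: id=6 (Science), parent_id=5, lvl 0.
Iteration 1: join on id=5 -> Comedy (id 5, parent_id=4, lvl 1).
Iteration 2: join on id=4 -> Toys (id 4, parent_id=1, lvl 2).
Iteration 3: join on id=1 -> History (id 1, parent_id=NULL, lvl 3).
Iteration 4: parent_id is NULL; no match; recursion stops.
Total rows emitted: 4.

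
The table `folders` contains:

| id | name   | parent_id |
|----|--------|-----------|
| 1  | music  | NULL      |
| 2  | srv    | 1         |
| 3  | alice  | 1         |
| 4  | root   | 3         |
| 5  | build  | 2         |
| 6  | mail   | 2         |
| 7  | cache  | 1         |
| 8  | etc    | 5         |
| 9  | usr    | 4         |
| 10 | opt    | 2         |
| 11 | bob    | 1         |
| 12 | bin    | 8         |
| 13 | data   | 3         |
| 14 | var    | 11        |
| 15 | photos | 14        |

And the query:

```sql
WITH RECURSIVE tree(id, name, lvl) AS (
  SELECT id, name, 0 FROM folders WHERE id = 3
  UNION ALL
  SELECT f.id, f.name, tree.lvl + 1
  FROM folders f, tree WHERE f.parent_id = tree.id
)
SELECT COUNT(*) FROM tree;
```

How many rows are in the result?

4

Base: id=3 (alice) at lvl 0.
Iteration 1: rows with parent_id in {3} -> root (id 4, lvl 1), data (id 13, lvl 1).
Iteration 2: rows with parent_id in {4,13} -> usr (id 9, lvl 2).
Iteration 3: no rows with parent_id in {9}; recursion stops.
Total rows emitted: 4.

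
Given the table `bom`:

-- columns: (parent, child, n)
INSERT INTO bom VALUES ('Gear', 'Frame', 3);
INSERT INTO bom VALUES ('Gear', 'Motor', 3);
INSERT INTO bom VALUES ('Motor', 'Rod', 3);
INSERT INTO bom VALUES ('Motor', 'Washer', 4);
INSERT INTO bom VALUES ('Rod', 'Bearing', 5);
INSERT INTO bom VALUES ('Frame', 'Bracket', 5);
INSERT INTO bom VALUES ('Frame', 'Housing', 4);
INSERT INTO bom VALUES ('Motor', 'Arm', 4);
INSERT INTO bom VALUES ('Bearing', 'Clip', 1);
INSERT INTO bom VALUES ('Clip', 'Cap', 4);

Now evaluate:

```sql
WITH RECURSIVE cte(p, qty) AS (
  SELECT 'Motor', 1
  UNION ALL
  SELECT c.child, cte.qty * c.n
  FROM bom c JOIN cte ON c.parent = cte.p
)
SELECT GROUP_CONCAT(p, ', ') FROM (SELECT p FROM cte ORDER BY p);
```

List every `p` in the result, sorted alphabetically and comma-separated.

Arm, Bearing, Cap, Clip, Motor, Rod, Washer

Base: (Motor, qty=1).
Iteration 1: components of {Motor} -> Arm = 1*4 = 4, Rod = 1*3 = 3, Washer = 1*4 = 4.
Iteration 2: components of {Arm,Rod,Washer} -> Bearing = 3*5 = 15.
Iteration 3: components of {Bearing} -> Clip = 15*1 = 15.
Iteration 4: components of {Clip} -> Cap = 15*4 = 60.
Iteration 5: no further components; recursion stops.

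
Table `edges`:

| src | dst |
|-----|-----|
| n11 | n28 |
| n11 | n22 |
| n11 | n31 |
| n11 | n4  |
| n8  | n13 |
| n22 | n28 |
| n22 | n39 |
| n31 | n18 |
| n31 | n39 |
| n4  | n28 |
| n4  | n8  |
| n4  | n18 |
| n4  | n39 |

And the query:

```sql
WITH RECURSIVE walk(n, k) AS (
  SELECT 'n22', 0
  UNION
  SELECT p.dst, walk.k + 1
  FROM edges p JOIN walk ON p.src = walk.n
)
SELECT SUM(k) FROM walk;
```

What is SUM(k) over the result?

Base: (n22, k=0).
Iteration 1: edges from {n22} -> (n28, k=1), (n39, k=1).
Iteration 2: no outgoing edges from {n28,n39}; recursion stops.
SUM(k) = 0 + 1 + 1 = 2.

2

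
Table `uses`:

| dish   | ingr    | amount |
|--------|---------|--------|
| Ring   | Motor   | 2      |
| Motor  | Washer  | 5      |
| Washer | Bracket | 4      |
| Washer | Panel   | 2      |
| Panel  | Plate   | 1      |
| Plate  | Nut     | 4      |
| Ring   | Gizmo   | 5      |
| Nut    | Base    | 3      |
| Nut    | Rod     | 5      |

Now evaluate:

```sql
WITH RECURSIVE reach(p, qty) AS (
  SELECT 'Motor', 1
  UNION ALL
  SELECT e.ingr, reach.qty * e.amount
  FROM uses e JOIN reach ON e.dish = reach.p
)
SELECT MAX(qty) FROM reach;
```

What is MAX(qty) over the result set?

Base: (Motor, qty=1).
Iteration 1: components of {Motor} -> Washer = 1*5 = 5.
Iteration 2: components of {Washer} -> Bracket = 5*4 = 20, Panel = 5*2 = 10.
Iteration 3: components of {Bracket,Panel} -> Plate = 10*1 = 10.
Iteration 4: components of {Plate} -> Nut = 10*4 = 40.
Iteration 5: components of {Nut} -> Base = 40*3 = 120, Rod = 40*5 = 200.
Iteration 6: no further components; recursion stops.
qty values: 1, 5, 20, 10, 10, 40, 120, 200; the maximum is 200.

200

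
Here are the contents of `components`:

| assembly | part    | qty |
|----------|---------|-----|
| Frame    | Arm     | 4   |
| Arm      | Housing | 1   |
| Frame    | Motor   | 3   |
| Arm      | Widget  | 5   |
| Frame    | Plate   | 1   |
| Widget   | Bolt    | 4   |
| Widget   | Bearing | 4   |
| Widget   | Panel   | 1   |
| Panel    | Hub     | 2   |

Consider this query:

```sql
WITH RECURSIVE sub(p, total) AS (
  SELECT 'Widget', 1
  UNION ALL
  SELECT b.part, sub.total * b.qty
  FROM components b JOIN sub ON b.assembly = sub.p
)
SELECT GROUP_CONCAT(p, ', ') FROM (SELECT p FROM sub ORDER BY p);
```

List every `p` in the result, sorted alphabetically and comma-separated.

Bearing, Bolt, Hub, Panel, Widget

Base: (Widget, total=1).
Iteration 1: components of {Widget} -> Bearing = 1*4 = 4, Bolt = 1*4 = 4, Panel = 1*1 = 1.
Iteration 2: components of {Bearing,Bolt,Panel} -> Hub = 1*2 = 2.
Iteration 3: no further components; recursion stops.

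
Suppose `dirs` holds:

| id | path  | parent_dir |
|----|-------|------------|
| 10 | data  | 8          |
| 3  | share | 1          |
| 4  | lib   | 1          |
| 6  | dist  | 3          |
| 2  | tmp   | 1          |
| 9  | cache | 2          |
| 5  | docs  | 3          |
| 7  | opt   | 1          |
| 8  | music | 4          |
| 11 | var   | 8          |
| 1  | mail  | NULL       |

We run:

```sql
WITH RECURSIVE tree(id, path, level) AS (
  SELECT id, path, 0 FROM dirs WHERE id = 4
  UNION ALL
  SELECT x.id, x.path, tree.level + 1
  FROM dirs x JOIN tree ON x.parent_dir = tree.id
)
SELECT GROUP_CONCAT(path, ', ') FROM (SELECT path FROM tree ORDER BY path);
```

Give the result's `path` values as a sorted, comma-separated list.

Base: id=4 (lib) at level 0.
Iteration 1: rows with parent_dir in {4} -> music (id 8, level 1).
Iteration 2: rows with parent_dir in {8} -> data (id 10, level 2), var (id 11, level 2).
Iteration 3: no rows with parent_dir in {10,11}; recursion stops.

data, lib, music, var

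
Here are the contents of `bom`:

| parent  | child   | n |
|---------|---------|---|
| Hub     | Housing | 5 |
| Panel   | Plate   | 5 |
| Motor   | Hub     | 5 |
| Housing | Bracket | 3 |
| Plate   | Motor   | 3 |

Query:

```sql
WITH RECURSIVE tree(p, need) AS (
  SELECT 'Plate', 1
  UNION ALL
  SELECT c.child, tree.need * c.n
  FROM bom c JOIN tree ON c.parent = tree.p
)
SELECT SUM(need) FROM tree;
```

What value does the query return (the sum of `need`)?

Base: (Plate, need=1).
Iteration 1: components of {Plate} -> Motor = 1*3 = 3.
Iteration 2: components of {Motor} -> Hub = 3*5 = 15.
Iteration 3: components of {Hub} -> Housing = 15*5 = 75.
Iteration 4: components of {Housing} -> Bracket = 75*3 = 225.
Iteration 5: no further components; recursion stops.
SUM(need) = 1 + 3 + 15 + 75 + 225 = 319.

319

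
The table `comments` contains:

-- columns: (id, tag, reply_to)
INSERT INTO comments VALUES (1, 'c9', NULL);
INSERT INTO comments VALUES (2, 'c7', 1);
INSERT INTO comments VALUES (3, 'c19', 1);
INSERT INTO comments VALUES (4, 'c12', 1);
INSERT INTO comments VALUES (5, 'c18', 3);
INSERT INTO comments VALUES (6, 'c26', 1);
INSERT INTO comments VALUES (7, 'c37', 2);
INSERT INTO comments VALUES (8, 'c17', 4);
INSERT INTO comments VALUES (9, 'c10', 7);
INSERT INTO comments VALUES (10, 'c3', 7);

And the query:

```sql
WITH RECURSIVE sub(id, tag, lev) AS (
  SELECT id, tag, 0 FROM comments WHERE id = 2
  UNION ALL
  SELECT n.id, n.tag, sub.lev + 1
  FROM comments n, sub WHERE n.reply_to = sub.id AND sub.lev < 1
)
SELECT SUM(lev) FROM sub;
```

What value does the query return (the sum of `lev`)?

1

Base: id=2 (c7) at lev 0.
Iteration 1: rows with reply_to in {2} -> c37 (id 7, lev 1).
Iteration 2: lev < 1 fails for all current rows; recursion stops.
SUM(lev) = 0 + 1 = 1.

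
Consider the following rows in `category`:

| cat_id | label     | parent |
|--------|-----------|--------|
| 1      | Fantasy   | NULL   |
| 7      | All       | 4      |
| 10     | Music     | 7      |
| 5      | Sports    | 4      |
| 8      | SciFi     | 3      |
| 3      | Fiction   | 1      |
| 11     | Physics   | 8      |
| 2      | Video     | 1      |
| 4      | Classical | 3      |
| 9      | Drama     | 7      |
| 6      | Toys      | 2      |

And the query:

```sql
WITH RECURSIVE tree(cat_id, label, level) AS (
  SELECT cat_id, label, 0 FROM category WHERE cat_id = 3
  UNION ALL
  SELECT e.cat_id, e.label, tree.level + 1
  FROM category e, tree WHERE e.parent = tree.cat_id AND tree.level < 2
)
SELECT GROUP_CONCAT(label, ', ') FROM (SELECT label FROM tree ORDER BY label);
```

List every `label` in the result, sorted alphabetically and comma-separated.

All, Classical, Fiction, Physics, SciFi, Sports

Base: cat_id=3 (Fiction) at level 0.
Iteration 1: rows with parent in {3} -> Classical (id 4, level 1), SciFi (id 8, level 1).
Iteration 2: rows with parent in {4,8} -> Sports (id 5, level 2), All (id 7, level 2), Physics (id 11, level 2).
Iteration 3: level < 2 fails for all current rows; recursion stops.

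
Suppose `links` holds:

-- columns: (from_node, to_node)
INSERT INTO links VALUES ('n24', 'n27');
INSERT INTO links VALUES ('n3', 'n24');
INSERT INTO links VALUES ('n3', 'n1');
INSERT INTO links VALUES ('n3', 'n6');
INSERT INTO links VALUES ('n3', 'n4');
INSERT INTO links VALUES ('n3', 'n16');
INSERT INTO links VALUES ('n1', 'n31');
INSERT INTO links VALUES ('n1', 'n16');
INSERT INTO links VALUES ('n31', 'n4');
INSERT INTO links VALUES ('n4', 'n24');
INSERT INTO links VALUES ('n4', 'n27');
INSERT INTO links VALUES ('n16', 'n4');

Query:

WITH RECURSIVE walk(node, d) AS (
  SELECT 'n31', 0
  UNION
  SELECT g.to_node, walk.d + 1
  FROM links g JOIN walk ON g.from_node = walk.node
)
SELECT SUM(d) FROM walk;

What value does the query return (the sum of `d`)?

8

Base: (n31, d=0).
Iteration 1: edges from {n31} -> (n4, d=1).
Iteration 2: edges from {n4} -> (n24, d=2), (n27, d=2).
Iteration 3: edges from {n24,n27} -> (n27, d=3).
Iteration 4: no outgoing edges from {n27}; recursion stops.
SUM(d) = 0 + 1 + 2 + 2 + 3 = 8.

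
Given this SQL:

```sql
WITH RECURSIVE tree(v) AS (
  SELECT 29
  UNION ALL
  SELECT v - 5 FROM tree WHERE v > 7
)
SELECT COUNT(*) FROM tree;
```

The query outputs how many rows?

Base: v=29.
Iteration 1: 29 > 7 holds -> v = 29 - 5 = 24.
Iteration 2: 24 > 7 holds -> v = 24 - 5 = 19.
Iteration 3: 19 > 7 holds -> v = 19 - 5 = 14.
Iteration 4: 14 > 7 holds -> v = 14 - 5 = 9.
Iteration 5: 9 > 7 holds -> v = 9 - 5 = 4.
Iteration 6: 4 > 7 fails; recursion stops.
Total rows emitted: 6.

6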